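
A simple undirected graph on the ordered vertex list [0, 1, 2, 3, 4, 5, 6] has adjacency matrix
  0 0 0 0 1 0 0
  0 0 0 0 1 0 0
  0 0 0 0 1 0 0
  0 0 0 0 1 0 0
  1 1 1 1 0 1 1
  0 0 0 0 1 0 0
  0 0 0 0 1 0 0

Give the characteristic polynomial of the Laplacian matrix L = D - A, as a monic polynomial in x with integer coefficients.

x^7 - 12x^6 + 45x^5 - 80x^4 + 75x^3 - 36x^2 + 7x

Reading degrees in the order [0, 1, 2, 3, 4, 5, 6] gives [1, 1, 1, 1, 6, 1, 1]; set D = diag(1, 1, 1, 1, 6, 1, 1) and form L = D - A. Computing det(xI - L) by cofactor expansion (or equivalently via sum-over-permutations) gives x^7 - 12x^6 + 45x^5 - 80x^4 + 75x^3 - 36x^2 + 7x. Since p(0) = det(-L) = 0, x divides p(x).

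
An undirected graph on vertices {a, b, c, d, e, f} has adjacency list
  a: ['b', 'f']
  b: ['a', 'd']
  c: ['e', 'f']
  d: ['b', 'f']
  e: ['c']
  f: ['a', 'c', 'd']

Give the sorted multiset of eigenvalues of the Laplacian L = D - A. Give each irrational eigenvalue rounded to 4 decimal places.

[0, 0.4384, 2, 2, 3, 4.5616]

Each diagonal entry of L is the vertex degree and each off-diagonal entry is -1 where an edge is present, 0 otherwise; in the order [a, b, c, d, e, f] the diagonal is [2, 2, 2, 2, 1, 3]. Since every row of L sums to 0, the all-ones vector is in the kernel and 0 is an eigenvalue. The single zero eigenvalue shows the graph is connected. By the matrix-tree theorem the graph has (1/6) * product of the nonzero eigenvalues = 4 spanning trees.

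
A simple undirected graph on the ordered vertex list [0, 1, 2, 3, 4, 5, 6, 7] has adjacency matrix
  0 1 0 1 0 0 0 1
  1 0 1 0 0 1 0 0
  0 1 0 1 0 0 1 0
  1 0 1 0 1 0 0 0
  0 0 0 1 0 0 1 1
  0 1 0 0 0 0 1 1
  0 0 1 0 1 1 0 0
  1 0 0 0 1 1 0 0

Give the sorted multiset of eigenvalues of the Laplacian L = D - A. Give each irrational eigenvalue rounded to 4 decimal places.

[0, 2, 2, 2, 4, 4, 4, 6]

Reading degrees in the order [0, 1, 2, 3, 4, 5, 6, 7] gives [3, 3, 3, 3, 3, 3, 3, 3]; set D = diag(3, 3, 3, 3, 3, 3, 3, 3) and form L = D - A. Diagonalising L (or applying a numerical eigensolver to the 8x8 matrix) gives the spectrum above. The single zero eigenvalue shows the graph is connected. By the matrix-tree theorem the graph has (1/8) * product of the nonzero eigenvalues = 384 spanning trees.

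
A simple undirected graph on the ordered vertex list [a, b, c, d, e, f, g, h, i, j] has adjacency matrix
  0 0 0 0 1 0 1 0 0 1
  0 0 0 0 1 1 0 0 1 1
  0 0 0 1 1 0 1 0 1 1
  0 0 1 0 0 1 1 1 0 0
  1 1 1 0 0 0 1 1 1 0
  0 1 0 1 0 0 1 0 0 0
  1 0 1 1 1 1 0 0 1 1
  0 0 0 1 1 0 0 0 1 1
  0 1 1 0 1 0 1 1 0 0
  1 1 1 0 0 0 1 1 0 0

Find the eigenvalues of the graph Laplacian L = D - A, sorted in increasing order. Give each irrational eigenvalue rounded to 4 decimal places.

[0, 2.3237, 2.9593, 3.3273, 4.3128, 4.8844, 5.4901, 6.5586, 7.4218, 8.7221]

With the vertex order [a, b, c, d, e, f, g, h, i, j], the degrees are [3, 4, 5, 4, 6, 3, 7, 4, 5, 5], giving D = diag(3, 4, 5, 4, 6, 3, 7, 4, 5, 5) and L = D - A. L is symmetric positive semidefinite, so every eigenvalue is real and nonnegative. The single zero eigenvalue shows the graph is connected. There is one zero in the spectrum, matching the 1 component.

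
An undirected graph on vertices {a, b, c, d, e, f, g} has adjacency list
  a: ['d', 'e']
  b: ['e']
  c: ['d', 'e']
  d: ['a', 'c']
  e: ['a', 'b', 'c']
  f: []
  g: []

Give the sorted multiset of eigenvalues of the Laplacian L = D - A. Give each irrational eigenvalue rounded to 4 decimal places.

[0, 0, 0, 0.8299, 2, 2.6889, 4.4812]

Each diagonal entry of L is the vertex degree and each off-diagonal entry is -1 where an edge is present, 0 otherwise; in the order [a, b, c, d, e, f, g] the diagonal is [2, 1, 2, 2, 3, 0, 0]. L is symmetric positive semidefinite, so every eigenvalue is real and nonnegative. The 3 zero eigenvalues correspond to the 3 connected components. The eigenvalues sum to 10, which equals trace(L) = 2|E|. The largest eigenvalue, 4.4812, is at most the vertex count 7.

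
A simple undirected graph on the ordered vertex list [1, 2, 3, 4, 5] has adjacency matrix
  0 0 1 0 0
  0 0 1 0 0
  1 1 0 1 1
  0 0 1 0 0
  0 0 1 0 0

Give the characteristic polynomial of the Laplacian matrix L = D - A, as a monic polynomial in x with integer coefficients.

x^5 - 8x^4 + 18x^3 - 16x^2 + 5x

With the vertex order [1, 2, 3, 4, 5], the degrees are [1, 1, 4, 1, 1], giving D = diag(1, 1, 4, 1, 1) and L = D - A. Computing det(xI - L) by cofactor expansion (or equivalently via sum-over-permutations) gives x^5 - 8x^4 + 18x^3 - 16x^2 + 5x. The coefficient of x^4 equals -trace(L) = -8, matching the sum of degrees. The eigenvalues sum to 8, which equals trace(L) = 2|E|. The largest eigenvalue, 5, is at most the vertex count 5.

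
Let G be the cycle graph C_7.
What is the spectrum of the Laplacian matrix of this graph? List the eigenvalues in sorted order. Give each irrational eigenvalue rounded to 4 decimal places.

[0, 0.7530, 0.7530, 2.4450, 2.4450, 3.8019, 3.8019]

The graph has 7 vertices and degree multiset [2, 2, 2, 2, 2, 2, 2]; D is the diagonal matrix of degrees and L = D - A. Since every row of L sums to 0, the all-ones vector is in the kernel and 0 is an eigenvalue. The eigenvalues sum to 14, which equals trace(L) = 2|E|.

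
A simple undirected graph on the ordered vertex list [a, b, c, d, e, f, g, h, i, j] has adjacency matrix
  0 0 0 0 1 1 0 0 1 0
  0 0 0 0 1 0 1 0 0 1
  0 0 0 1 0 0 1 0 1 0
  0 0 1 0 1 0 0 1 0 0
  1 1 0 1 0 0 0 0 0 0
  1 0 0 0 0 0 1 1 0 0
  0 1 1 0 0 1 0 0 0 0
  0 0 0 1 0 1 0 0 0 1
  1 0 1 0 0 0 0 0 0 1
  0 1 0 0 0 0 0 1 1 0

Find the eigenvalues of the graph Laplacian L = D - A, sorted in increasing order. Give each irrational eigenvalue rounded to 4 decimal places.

[0, 2, 2, 2, 2, 2, 5, 5, 5, 5]

Each diagonal entry of L is the vertex degree and each off-diagonal entry is -1 where an edge is present, 0 otherwise; in the order [a, b, c, d, e, f, g, h, i, j] the diagonal is [3, 3, 3, 3, 3, 3, 3, 3, 3, 3]. L is symmetric positive semidefinite, so every eigenvalue is real and nonnegative. The single zero eigenvalue shows the graph is connected.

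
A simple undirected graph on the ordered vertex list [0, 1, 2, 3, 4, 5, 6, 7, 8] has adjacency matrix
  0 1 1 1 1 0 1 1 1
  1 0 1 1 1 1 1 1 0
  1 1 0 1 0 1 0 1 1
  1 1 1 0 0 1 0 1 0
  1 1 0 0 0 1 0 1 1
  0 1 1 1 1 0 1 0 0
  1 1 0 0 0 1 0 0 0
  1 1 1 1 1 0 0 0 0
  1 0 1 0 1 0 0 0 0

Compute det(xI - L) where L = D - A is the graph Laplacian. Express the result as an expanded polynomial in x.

Each diagonal entry of L is the vertex degree and each off-diagonal entry is -1 where an edge is present, 0 otherwise; in the order [0, 1, 2, 3, 4, 5, 6, 7, 8] the diagonal is [7, 7, 6, 5, 5, 5, 3, 5, 3]. Computing det(xI - L) by cofactor expansion (or equivalently via sum-over-permutations) gives x^9 - 46x^8 + 909x^7 - 10064x^6 + 68171x^5 - 288790x^4 + 745716x^3 - 1070894x^2 + 653445x. The coefficient of x^8 equals -trace(L) = -46, matching the sum of degrees.

x^9 - 46x^8 + 909x^7 - 10064x^6 + 68171x^5 - 288790x^4 + 745716x^3 - 1070894x^2 + 653445x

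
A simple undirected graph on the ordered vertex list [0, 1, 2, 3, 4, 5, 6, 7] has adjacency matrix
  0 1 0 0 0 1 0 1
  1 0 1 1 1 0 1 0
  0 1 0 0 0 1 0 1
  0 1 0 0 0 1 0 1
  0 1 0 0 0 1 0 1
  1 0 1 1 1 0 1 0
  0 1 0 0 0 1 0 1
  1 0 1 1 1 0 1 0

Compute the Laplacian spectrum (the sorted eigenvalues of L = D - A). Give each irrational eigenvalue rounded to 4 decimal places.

Each diagonal entry of L is the vertex degree and each off-diagonal entry is -1 where an edge is present, 0 otherwise; in the order [0, 1, 2, 3, 4, 5, 6, 7] the diagonal is [3, 5, 3, 3, 3, 5, 3, 5]. L is symmetric positive semidefinite, so every eigenvalue is real and nonnegative. The single zero eigenvalue shows the graph is connected. The eigenvalues sum to 30, which equals trace(L) = 2|E|.

[0, 3, 3, 3, 3, 5, 5, 8]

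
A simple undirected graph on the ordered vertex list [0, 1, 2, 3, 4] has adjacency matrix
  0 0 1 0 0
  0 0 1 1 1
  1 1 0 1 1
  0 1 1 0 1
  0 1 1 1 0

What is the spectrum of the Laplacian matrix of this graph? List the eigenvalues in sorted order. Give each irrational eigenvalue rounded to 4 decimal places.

Reading degrees in the order [0, 1, 2, 3, 4] gives [1, 3, 4, 3, 3]; set D = diag(1, 3, 4, 3, 3) and form L = D - A. Since every row of L sums to 0, the all-ones vector is in the kernel and 0 is an eigenvalue. There is one zero in the spectrum, matching the 1 component. The largest eigenvalue, 5, is at most the vertex count 5.

[0, 1, 4, 4, 5]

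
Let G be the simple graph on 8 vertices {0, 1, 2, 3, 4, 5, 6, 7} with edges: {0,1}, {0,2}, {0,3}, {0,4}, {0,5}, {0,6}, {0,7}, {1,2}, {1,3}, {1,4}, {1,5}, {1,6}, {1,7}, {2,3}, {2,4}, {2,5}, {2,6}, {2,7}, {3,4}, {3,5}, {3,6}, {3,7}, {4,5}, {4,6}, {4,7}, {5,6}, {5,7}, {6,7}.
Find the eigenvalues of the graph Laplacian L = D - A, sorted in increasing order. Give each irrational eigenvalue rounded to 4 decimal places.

[0, 8, 8, 8, 8, 8, 8, 8]

With the vertex order [0, 1, 2, 3, 4, 5, 6, 7], the degrees are [7, 7, 7, 7, 7, 7, 7, 7], giving D = diag(7, 7, 7, 7, 7, 7, 7, 7) and L = D - A. Since every row of L sums to 0, the all-ones vector is in the kernel and 0 is an eigenvalue. The single zero eigenvalue shows the graph is connected. The largest eigenvalue, 8, is at most the vertex count 8.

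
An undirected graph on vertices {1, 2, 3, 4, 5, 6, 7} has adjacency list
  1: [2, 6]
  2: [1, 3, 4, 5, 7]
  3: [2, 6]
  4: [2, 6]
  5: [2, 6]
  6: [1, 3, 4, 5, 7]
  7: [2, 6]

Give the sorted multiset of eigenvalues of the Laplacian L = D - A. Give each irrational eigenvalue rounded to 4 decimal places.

[0, 2, 2, 2, 2, 5, 7]

Each diagonal entry of L is the vertex degree and each off-diagonal entry is -1 where an edge is present, 0 otherwise; in the order [1, 2, 3, 4, 5, 6, 7] the diagonal is [2, 5, 2, 2, 2, 5, 2]. Diagonalising L (or applying a numerical eigensolver to the 7x7 matrix) gives the spectrum above. By the matrix-tree theorem the graph has (1/7) * product of the nonzero eigenvalues = 80 spanning trees. The eigenvalues sum to 20, which equals trace(L) = 2|E|.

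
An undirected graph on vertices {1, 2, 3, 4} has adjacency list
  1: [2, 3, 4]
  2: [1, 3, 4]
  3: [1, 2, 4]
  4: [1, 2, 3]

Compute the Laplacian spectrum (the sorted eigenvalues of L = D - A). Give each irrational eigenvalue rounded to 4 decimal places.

Each diagonal entry of L is the vertex degree and each off-diagonal entry is -1 where an edge is present, 0 otherwise; in the order [1, 2, 3, 4] the diagonal is [3, 3, 3, 3]. L is symmetric positive semidefinite, so every eigenvalue is real and nonnegative. The largest eigenvalue, 4, is at most the vertex count 4. By the matrix-tree theorem the graph has (1/4) * product of the nonzero eigenvalues = 16 spanning trees.

[0, 4, 4, 4]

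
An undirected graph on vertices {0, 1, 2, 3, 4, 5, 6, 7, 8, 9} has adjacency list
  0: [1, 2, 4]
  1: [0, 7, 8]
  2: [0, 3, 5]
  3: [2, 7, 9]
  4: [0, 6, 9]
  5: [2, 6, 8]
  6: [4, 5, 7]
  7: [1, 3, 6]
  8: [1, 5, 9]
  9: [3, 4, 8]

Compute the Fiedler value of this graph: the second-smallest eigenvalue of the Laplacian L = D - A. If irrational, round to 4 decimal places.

Reading degrees in the order [0, 1, 2, 3, 4, 5, 6, 7, 8, 9] gives [3, 3, 3, 3, 3, 3, 3, 3, 3, 3]; set D = diag(3, 3, 3, 3, 3, 3, 3, 3, 3, 3) and form L = D - A. The smallest Laplacian eigenvalue is always 0. The next one, lambda_2 = 2, measures how hard the graph is to disconnect: larger values mean better connectivity. There is one zero in the spectrum, matching the 1 component. The eigenvalues sum to 30, which equals trace(L) = 2|E|.

2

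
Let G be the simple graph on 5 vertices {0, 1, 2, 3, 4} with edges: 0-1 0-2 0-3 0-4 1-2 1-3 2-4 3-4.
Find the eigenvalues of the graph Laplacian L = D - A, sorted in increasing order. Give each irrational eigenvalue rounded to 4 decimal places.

Each diagonal entry of L is the vertex degree and each off-diagonal entry is -1 where an edge is present, 0 otherwise; in the order [0, 1, 2, 3, 4] the diagonal is [4, 3, 3, 3, 3]. Since every row of L sums to 0, the all-ones vector is in the kernel and 0 is an eigenvalue. The single zero eigenvalue shows the graph is connected. The eigenvalues sum to 16, which equals trace(L) = 2|E|. There is one zero in the spectrum, matching the 1 component.

[0, 3, 3, 5, 5]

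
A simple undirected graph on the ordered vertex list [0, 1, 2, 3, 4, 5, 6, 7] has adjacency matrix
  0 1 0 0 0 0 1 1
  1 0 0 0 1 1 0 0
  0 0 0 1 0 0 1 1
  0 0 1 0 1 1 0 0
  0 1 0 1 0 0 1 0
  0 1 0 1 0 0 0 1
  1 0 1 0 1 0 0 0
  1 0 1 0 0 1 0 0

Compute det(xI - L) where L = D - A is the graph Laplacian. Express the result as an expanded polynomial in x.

With the vertex order [0, 1, 2, 3, 4, 5, 6, 7], the degrees are [3, 3, 3, 3, 3, 3, 3, 3], giving D = diag(3, 3, 3, 3, 3, 3, 3, 3) and L = D - A. The eigenvalues of L are [0, 2, 2, 2, 4, 4, 4, 6]; the characteristic polynomial is the product of (x - lambda_i), which multiplies out to x^8 - 24x^7 + 240x^6 - 1296x^5 + 4080x^4 - 7488x^3 + 7424x^2 - 3072x. Since p(0) = det(-L) = 0, x divides p(x). The largest eigenvalue, 6, is at most the vertex count 8.

x^8 - 24x^7 + 240x^6 - 1296x^5 + 4080x^4 - 7488x^3 + 7424x^2 - 3072x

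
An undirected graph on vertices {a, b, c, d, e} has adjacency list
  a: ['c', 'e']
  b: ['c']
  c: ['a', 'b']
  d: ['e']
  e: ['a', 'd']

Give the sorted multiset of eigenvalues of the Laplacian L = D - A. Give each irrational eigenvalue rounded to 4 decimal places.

[0, 0.3820, 1.3820, 2.6180, 3.6180]

Each diagonal entry of L is the vertex degree and each off-diagonal entry is -1 where an edge is present, 0 otherwise; in the order [a, b, c, d, e] the diagonal is [2, 1, 2, 1, 2]. The multiplicity of 0 as a Laplacian eigenvalue equals the number of connected components. There is one zero in the spectrum, matching the 1 component.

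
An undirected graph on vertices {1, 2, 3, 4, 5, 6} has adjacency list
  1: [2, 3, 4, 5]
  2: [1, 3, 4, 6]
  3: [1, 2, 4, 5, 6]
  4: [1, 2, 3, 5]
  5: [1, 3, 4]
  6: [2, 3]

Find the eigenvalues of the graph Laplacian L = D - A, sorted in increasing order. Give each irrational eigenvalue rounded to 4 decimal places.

[0, 1.8299, 3.6889, 5, 5.4812, 6]

With the vertex order [1, 2, 3, 4, 5, 6], the degrees are [4, 4, 5, 4, 3, 2], giving D = diag(4, 4, 5, 4, 3, 2) and L = D - A. Since every row of L sums to 0, the all-ones vector is in the kernel and 0 is an eigenvalue. By the matrix-tree theorem the graph has (1/6) * product of the nonzero eigenvalues = 185 spanning trees.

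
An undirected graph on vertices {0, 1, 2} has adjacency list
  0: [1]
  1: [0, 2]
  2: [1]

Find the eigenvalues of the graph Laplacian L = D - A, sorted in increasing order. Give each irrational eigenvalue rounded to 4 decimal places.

[0, 1, 3]

Reading degrees in the order [0, 1, 2] gives [1, 2, 1]; set D = diag(1, 2, 1) and form L = D - A. L is symmetric positive semidefinite, so every eigenvalue is real and nonnegative. By the matrix-tree theorem the graph has (1/3) * product of the nonzero eigenvalues = 1 spanning tree.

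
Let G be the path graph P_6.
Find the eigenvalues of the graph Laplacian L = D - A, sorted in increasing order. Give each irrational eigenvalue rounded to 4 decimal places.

The graph has 6 vertices and degree multiset [2, 2, 2, 2, 1, 1]; D is the diagonal matrix of degrees and L = D - A. L is symmetric positive semidefinite, so every eigenvalue is real and nonnegative. The single zero eigenvalue shows the graph is connected. There is one zero in the spectrum, matching the 1 component. The largest eigenvalue, 3.7321, is at most the vertex count 6.

[0, 0.2679, 1, 2, 3, 3.7321]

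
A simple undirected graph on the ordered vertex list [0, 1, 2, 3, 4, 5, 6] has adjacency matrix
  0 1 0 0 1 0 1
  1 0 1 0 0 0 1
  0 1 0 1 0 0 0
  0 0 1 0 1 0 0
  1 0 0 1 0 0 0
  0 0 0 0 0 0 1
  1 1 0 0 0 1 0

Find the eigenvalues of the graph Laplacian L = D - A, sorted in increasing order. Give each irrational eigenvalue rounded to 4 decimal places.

Each diagonal entry of L is the vertex degree and each off-diagonal entry is -1 where an edge is present, 0 otherwise; in the order [0, 1, 2, 3, 4, 5, 6] the diagonal is [3, 3, 2, 2, 2, 1, 3]. The multiplicity of 0 as a Laplacian eigenvalue equals the number of connected components. The single zero eigenvalue shows the graph is connected. The eigenvalues sum to 16, which equals trace(L) = 2|E|.

[0, 0.5858, 1.5858, 1.5858, 3.4142, 4.4142, 4.4142]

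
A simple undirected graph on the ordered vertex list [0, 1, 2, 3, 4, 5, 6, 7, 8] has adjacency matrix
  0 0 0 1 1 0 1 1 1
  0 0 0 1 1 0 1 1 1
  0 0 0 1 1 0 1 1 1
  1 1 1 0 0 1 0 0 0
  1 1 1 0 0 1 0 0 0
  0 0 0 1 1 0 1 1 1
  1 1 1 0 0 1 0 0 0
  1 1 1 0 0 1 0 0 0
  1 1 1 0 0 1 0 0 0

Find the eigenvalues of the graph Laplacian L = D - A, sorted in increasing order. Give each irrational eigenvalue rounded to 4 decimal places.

Reading degrees in the order [0, 1, 2, 3, 4, 5, 6, 7, 8] gives [5, 5, 5, 4, 4, 5, 4, 4, 4]; set D = diag(5, 5, 5, 4, 4, 5, 4, 4, 4) and form L = D - A. Diagonalising L (or applying a numerical eigensolver to the 9x9 matrix) gives the spectrum above. There is one zero in the spectrum, matching the 1 component.

[0, 4, 4, 4, 4, 5, 5, 5, 9]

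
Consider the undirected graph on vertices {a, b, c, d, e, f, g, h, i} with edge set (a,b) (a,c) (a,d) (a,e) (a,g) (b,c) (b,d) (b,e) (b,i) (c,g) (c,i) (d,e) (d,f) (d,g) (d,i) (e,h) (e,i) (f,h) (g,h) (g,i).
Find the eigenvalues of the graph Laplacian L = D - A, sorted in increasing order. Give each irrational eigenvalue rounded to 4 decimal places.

[0, 1.5086, 3.2038, 4.0170, 5, 5.0831, 6.3223, 7.3150, 7.5501]

Reading degrees in the order [a, b, c, d, e, f, g, h, i] gives [5, 5, 4, 6, 5, 2, 5, 3, 5]; set D = diag(5, 5, 4, 6, 5, 2, 5, 3, 5) and form L = D - A. L is symmetric positive semidefinite, so every eigenvalue is real and nonnegative. The single zero eigenvalue shows the graph is connected. There is one zero in the spectrum, matching the 1 component. The largest eigenvalue, 7.5501, is at most the vertex count 9.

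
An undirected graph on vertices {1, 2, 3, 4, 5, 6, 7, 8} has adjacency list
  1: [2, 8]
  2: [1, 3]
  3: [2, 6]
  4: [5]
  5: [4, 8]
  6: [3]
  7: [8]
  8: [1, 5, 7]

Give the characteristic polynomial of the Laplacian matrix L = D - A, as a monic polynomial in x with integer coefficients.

x^8 - 14x^7 + 77x^6 - 212x^5 + 308x^4 - 228x^3 + 76x^2 - 8x

Each diagonal entry of L is the vertex degree and each off-diagonal entry is -1 where an edge is present, 0 otherwise; in the order [1, 2, 3, 4, 5, 6, 7, 8] the diagonal is [2, 2, 2, 1, 2, 1, 1, 3]. Computing det(xI - L) by cofactor expansion (or equivalently via sum-over-permutations) gives x^8 - 14x^7 + 77x^6 - 212x^5 + 308x^4 - 228x^3 + 76x^2 - 8x. Since p(0) = det(-L) = 0, x divides p(x). There is one zero in the spectrum, matching the 1 component.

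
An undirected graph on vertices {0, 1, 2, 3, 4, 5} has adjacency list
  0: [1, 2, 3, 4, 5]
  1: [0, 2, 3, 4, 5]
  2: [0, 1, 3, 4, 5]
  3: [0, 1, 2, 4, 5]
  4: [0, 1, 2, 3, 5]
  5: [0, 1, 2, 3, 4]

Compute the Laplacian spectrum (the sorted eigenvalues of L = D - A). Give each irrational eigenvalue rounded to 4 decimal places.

[0, 6, 6, 6, 6, 6]

Reading degrees in the order [0, 1, 2, 3, 4, 5] gives [5, 5, 5, 5, 5, 5]; set D = diag(5, 5, 5, 5, 5, 5) and form L = D - A. L is symmetric positive semidefinite, so every eigenvalue is real and nonnegative. There is one zero in the spectrum, matching the 1 component.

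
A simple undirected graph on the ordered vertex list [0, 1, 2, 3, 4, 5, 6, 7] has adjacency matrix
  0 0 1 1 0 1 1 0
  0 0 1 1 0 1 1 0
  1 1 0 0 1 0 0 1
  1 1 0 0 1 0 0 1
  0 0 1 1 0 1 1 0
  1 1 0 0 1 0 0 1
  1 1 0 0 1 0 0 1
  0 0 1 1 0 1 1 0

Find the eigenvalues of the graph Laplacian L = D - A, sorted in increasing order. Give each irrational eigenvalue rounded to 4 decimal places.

[0, 4, 4, 4, 4, 4, 4, 8]

With the vertex order [0, 1, 2, 3, 4, 5, 6, 7], the degrees are [4, 4, 4, 4, 4, 4, 4, 4], giving D = diag(4, 4, 4, 4, 4, 4, 4, 4) and L = D - A. Since every row of L sums to 0, the all-ones vector is in the kernel and 0 is an eigenvalue. There is one zero in the spectrum, matching the 1 component.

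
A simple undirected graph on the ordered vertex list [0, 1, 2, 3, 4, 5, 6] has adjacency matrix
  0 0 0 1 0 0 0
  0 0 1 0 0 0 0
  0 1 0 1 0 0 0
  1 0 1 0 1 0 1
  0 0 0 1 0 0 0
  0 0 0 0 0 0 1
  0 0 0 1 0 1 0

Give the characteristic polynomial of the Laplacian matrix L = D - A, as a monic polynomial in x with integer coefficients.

With the vertex order [0, 1, 2, 3, 4, 5, 6], the degrees are [1, 1, 2, 4, 1, 1, 2], giving D = diag(1, 1, 2, 4, 1, 1, 2) and L = D - A. L has integer entries, so p(x) = det(xI - L) has integer coefficients. Expanding the determinant yields x^7 - 12x^6 + 52x^5 - 104x^4 + 100x^3 - 44x^2 + 7x. The coefficient of x^6 equals -trace(L) = -12, matching the sum of degrees. There is one zero in the spectrum, matching the 1 component.

x^7 - 12x^6 + 52x^5 - 104x^4 + 100x^3 - 44x^2 + 7x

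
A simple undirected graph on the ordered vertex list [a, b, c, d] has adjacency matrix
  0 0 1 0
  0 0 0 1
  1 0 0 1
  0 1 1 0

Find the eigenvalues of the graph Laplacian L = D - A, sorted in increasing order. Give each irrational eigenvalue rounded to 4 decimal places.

With the vertex order [a, b, c, d], the degrees are [1, 1, 2, 2], giving D = diag(1, 1, 2, 2) and L = D - A. The multiplicity of 0 as a Laplacian eigenvalue equals the number of connected components. The eigenvalues sum to 6, which equals trace(L) = 2|E|. By the matrix-tree theorem the graph has (1/4) * product of the nonzero eigenvalues = 1 spanning tree.

[0, 0.5858, 2, 3.4142]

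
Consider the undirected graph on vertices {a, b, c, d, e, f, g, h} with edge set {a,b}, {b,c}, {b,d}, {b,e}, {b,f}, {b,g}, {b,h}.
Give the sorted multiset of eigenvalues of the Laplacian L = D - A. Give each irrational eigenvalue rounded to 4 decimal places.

Each diagonal entry of L is the vertex degree and each off-diagonal entry is -1 where an edge is present, 0 otherwise; in the order [a, b, c, d, e, f, g, h] the diagonal is [1, 7, 1, 1, 1, 1, 1, 1]. Since every row of L sums to 0, the all-ones vector is in the kernel and 0 is an eigenvalue. The single zero eigenvalue shows the graph is connected. There is one zero in the spectrum, matching the 1 component.

[0, 1, 1, 1, 1, 1, 1, 8]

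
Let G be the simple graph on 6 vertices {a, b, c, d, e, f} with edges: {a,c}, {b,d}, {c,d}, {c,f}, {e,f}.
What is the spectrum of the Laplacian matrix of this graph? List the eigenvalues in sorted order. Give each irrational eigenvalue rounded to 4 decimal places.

Each diagonal entry of L is the vertex degree and each off-diagonal entry is -1 where an edge is present, 0 otherwise; in the order [a, b, c, d, e, f] the diagonal is [1, 1, 3, 2, 1, 2]. Diagonalising L (or applying a numerical eigensolver to the 6x6 matrix) gives the spectrum above. By the matrix-tree theorem the graph has (1/6) * product of the nonzero eigenvalues = 1 spanning tree. The largest eigenvalue, 4.3028, is at most the vertex count 6.

[0, 0.3820, 0.6972, 2, 2.6180, 4.3028]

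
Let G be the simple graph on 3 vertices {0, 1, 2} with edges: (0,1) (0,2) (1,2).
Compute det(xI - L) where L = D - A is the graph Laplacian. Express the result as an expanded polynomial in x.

x^3 - 6x^2 + 9x

Reading degrees in the order [0, 1, 2] gives [2, 2, 2]; set D = diag(2, 2, 2) and form L = D - A. L has integer entries, so p(x) = det(xI - L) has integer coefficients. Expanding the determinant yields x^3 - 6x^2 + 9x. The coefficient of x^2 equals -trace(L) = -6, matching the sum of degrees.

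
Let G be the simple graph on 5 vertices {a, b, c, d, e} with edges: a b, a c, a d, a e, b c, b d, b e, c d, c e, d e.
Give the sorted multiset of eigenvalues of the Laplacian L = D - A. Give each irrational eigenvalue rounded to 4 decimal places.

Reading degrees in the order [a, b, c, d, e] gives [4, 4, 4, 4, 4]; set D = diag(4, 4, 4, 4, 4) and form L = D - A. Diagonalising L (or applying a numerical eigensolver to the 5x5 matrix) gives the spectrum above. The largest eigenvalue, 5, is at most the vertex count 5.

[0, 5, 5, 5, 5]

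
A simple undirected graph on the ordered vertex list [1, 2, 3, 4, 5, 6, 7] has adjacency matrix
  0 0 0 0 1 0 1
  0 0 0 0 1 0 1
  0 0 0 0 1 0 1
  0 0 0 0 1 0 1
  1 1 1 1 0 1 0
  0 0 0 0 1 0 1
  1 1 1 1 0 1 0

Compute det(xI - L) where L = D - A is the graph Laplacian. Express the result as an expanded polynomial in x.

x^7 - 20x^6 + 155x^5 - 600x^4 + 1240x^3 - 1312x^2 + 560x

With the vertex order [1, 2, 3, 4, 5, 6, 7], the degrees are [2, 2, 2, 2, 5, 2, 5], giving D = diag(2, 2, 2, 2, 5, 2, 5) and L = D - A. The eigenvalues of L are [0, 2, 2, 2, 2, 5, 7]; the characteristic polynomial is the product of (x - lambda_i), which multiplies out to x^7 - 20x^6 + 155x^5 - 600x^4 + 1240x^3 - 1312x^2 + 560x. The coefficient of x^6 equals -trace(L) = -20, matching the sum of degrees. The largest eigenvalue, 7, is at most the vertex count 7. There is one zero in the spectrum, matching the 1 component.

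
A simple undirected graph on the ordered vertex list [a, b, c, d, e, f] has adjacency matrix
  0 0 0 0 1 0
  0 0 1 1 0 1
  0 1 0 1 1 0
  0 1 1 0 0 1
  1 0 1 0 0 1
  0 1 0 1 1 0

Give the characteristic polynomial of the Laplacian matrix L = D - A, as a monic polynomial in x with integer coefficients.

Reading degrees in the order [a, b, c, d, e, f] gives [1, 3, 3, 3, 3, 3]; set D = diag(1, 3, 3, 3, 3, 3) and form L = D - A. Computing det(xI - L) by cofactor expansion (or equivalently via sum-over-permutations) gives x^6 - 16x^5 + 97x^4 - 274x^3 + 348x^2 - 144x. The constant term is 0 because L is singular (the all-ones vector lies in its kernel). The eigenvalues sum to 16, which equals trace(L) = 2|E|. The largest eigenvalue, 5.2361, is at most the vertex count 6.

x^6 - 16x^5 + 97x^4 - 274x^3 + 348x^2 - 144x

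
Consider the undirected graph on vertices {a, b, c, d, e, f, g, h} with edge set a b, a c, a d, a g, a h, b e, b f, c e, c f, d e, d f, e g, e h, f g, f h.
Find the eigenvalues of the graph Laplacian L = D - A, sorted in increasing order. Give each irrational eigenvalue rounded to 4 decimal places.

With the vertex order [a, b, c, d, e, f, g, h], the degrees are [5, 3, 3, 3, 5, 5, 3, 3], giving D = diag(5, 3, 3, 3, 5, 5, 3, 3) and L = D - A. The multiplicity of 0 as a Laplacian eigenvalue equals the number of connected components. The eigenvalues sum to 30, which equals trace(L) = 2|E|.

[0, 3, 3, 3, 3, 5, 5, 8]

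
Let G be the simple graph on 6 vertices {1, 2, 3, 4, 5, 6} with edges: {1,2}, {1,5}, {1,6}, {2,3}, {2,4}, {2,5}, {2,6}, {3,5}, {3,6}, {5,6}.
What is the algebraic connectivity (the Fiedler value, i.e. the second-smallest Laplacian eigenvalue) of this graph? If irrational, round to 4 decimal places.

Reading degrees in the order [1, 2, 3, 4, 5, 6] gives [3, 5, 3, 1, 4, 4]; set D = diag(3, 5, 3, 1, 4, 4) and form L = D - A. Computing the eigenvalues of L and sorting gives [0, 1, 3, 5, 5, 6]. The Fiedler value lambda_2 = 1 is strictly positive, so the graph is connected. The eigenvalues sum to 20, which equals trace(L) = 2|E|.

1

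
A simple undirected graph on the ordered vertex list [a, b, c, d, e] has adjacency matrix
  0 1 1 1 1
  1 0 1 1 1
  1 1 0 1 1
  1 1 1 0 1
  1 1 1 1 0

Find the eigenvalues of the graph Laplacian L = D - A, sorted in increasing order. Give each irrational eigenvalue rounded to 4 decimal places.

[0, 5, 5, 5, 5]

With the vertex order [a, b, c, d, e], the degrees are [4, 4, 4, 4, 4], giving D = diag(4, 4, 4, 4, 4) and L = D - A. The multiplicity of 0 as a Laplacian eigenvalue equals the number of connected components. The largest eigenvalue, 5, is at most the vertex count 5.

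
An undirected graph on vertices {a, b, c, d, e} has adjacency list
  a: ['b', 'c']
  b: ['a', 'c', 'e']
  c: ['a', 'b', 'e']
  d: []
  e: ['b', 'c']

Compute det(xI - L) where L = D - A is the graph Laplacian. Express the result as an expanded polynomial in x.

Reading degrees in the order [a, b, c, d, e] gives [2, 3, 3, 0, 2]; set D = diag(2, 3, 3, 0, 2) and form L = D - A. The eigenvalues of L are [0, 0, 2, 4, 4]; the characteristic polynomial is the product of (x - lambda_i), which multiplies out to x^5 - 10x^4 + 32x^3 - 32x^2. The coefficient of x^4 equals -trace(L) = -10, matching the sum of degrees.

x^5 - 10x^4 + 32x^3 - 32x^2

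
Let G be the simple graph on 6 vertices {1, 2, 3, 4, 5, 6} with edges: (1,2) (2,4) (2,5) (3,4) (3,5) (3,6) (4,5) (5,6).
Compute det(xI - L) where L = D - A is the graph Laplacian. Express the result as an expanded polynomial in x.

x^6 - 16x^5 + 96x^4 - 264x^3 + 320x^2 - 126x

Each diagonal entry of L is the vertex degree and each off-diagonal entry is -1 where an edge is present, 0 otherwise; in the order [1, 2, 3, 4, 5, 6] the diagonal is [1, 3, 3, 3, 4, 2]. L has integer entries, so p(x) = det(xI - L) has integer coefficients. Expanding the determinant yields x^6 - 16x^5 + 96x^4 - 264x^3 + 320x^2 - 126x. The constant term is 0 because L is singular (the all-ones vector lies in its kernel). The largest eigenvalue, 5.1183, is at most the vertex count 6.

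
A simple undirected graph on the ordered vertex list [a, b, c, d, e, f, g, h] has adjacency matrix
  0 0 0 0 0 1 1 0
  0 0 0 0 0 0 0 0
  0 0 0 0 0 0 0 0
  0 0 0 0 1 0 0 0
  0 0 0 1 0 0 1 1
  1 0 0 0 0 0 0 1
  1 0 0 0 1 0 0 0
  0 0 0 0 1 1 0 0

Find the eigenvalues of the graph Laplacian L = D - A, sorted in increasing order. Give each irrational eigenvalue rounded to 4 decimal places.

Reading degrees in the order [a, b, c, d, e, f, g, h] gives [2, 0, 0, 1, 3, 2, 2, 2]; set D = diag(2, 0, 0, 1, 3, 2, 2, 2) and form L = D - A. L is symmetric positive semidefinite, so every eigenvalue is real and nonnegative. The 3 zero eigenvalues correspond to the 3 connected components.

[0, 0, 0, 0.6972, 1.3820, 2, 3.6180, 4.3028]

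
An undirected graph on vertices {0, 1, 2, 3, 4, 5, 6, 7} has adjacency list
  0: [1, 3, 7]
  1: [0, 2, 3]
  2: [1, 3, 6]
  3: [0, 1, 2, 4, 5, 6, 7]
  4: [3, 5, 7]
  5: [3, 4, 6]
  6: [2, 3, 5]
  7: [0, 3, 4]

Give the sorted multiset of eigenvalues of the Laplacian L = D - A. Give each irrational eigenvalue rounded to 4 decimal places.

[0, 1.7530, 1.7530, 3.4450, 3.4450, 4.8019, 4.8019, 8]

Reading degrees in the order [0, 1, 2, 3, 4, 5, 6, 7] gives [3, 3, 3, 7, 3, 3, 3, 3]; set D = diag(3, 3, 3, 7, 3, 3, 3, 3) and form L = D - A. L is symmetric positive semidefinite, so every eigenvalue is real and nonnegative. The largest eigenvalue, 8, is at most the vertex count 8.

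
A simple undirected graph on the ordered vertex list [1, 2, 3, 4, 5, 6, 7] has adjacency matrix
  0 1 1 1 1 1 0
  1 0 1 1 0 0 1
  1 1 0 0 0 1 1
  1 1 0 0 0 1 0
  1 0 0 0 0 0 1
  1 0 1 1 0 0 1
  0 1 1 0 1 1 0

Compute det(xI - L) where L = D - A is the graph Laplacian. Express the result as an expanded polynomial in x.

x^7 - 26x^6 + 274x^5 - 1494x^4 + 4430x^3 - 6742x^2 + 4088x

Each diagonal entry of L is the vertex degree and each off-diagonal entry is -1 where an edge is present, 0 otherwise; in the order [1, 2, 3, 4, 5, 6, 7] the diagonal is [5, 4, 4, 3, 2, 4, 4]. Computing det(xI - L) by cofactor expansion (or equivalently via sum-over-permutations) gives x^7 - 26x^6 + 274x^5 - 1494x^4 + 4430x^3 - 6742x^2 + 4088x. Since p(0) = det(-L) = 0, x divides p(x). By the matrix-tree theorem the graph has (1/7) * product of the nonzero eigenvalues = 584 spanning trees.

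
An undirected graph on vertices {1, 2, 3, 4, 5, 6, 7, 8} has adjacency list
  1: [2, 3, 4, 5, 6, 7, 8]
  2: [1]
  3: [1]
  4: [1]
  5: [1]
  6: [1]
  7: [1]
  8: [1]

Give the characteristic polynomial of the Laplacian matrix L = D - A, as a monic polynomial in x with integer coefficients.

With the vertex order [1, 2, 3, 4, 5, 6, 7, 8], the degrees are [7, 1, 1, 1, 1, 1, 1, 1], giving D = diag(7, 1, 1, 1, 1, 1, 1, 1) and L = D - A. Computing det(xI - L) by cofactor expansion (or equivalently via sum-over-permutations) gives x^8 - 14x^7 + 63x^6 - 140x^5 + 175x^4 - 126x^3 + 49x^2 - 8x. Since p(0) = det(-L) = 0, x divides p(x). The eigenvalues sum to 14, which equals trace(L) = 2|E|.

x^8 - 14x^7 + 63x^6 - 140x^5 + 175x^4 - 126x^3 + 49x^2 - 8x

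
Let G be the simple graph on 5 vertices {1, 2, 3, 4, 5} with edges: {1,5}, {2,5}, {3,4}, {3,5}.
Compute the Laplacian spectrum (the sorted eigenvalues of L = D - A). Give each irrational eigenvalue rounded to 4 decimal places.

[0, 0.5188, 1, 2.3111, 4.1701]

With the vertex order [1, 2, 3, 4, 5], the degrees are [1, 1, 2, 1, 3], giving D = diag(1, 1, 2, 1, 3) and L = D - A. L is symmetric positive semidefinite, so every eigenvalue is real and nonnegative. The eigenvalues sum to 8, which equals trace(L) = 2|E|.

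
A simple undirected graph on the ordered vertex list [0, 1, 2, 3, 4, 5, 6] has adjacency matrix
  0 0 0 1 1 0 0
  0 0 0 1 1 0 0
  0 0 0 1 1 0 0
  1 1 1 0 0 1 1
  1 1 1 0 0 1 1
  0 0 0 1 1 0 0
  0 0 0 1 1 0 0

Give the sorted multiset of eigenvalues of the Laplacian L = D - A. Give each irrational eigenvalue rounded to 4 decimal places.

Each diagonal entry of L is the vertex degree and each off-diagonal entry is -1 where an edge is present, 0 otherwise; in the order [0, 1, 2, 3, 4, 5, 6] the diagonal is [2, 2, 2, 5, 5, 2, 2]. Since every row of L sums to 0, the all-ones vector is in the kernel and 0 is an eigenvalue. There is one zero in the spectrum, matching the 1 component.

[0, 2, 2, 2, 2, 5, 7]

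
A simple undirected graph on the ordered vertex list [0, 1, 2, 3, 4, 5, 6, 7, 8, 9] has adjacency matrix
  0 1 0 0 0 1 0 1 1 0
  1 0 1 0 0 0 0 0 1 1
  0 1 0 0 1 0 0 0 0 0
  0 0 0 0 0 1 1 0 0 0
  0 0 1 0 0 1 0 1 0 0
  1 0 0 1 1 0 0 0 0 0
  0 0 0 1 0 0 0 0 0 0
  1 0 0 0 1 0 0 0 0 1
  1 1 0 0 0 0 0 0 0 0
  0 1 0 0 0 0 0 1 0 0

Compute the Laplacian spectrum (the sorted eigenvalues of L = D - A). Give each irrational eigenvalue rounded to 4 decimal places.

[0, 0.3291, 1.3820, 1.5678, 1.7764, 2.5698, 3.6180, 3.8531, 5.0156, 5.8883]

Each diagonal entry of L is the vertex degree and each off-diagonal entry is -1 where an edge is present, 0 otherwise; in the order [0, 1, 2, 3, 4, 5, 6, 7, 8, 9] the diagonal is [4, 4, 2, 2, 3, 3, 1, 3, 2, 2]. Since every row of L sums to 0, the all-ones vector is in the kernel and 0 is an eigenvalue. There is one zero in the spectrum, matching the 1 component. By the matrix-tree theorem the graph has (1/10) * product of the nonzero eigenvalues = 134 spanning trees.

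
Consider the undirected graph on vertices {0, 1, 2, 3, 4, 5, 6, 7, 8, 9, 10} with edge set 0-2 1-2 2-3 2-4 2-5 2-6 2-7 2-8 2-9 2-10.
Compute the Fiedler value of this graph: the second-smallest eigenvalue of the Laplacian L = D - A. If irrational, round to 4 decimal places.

Each diagonal entry of L is the vertex degree and each off-diagonal entry is -1 where an edge is present, 0 otherwise; in the order [0, 1, 2, 3, 4, 5, 6, 7, 8, 9, 10] the diagonal is [1, 1, 10, 1, 1, 1, 1, 1, 1, 1, 1]. Computing the eigenvalues of L and sorting gives [0, 1, 1, 1, 1, 1, 1, 1, 1, 1, 11]. The Fiedler value lambda_2 = 1 is strictly positive, so the graph is connected. The eigenvalues sum to 20, which equals trace(L) = 2|E|.

1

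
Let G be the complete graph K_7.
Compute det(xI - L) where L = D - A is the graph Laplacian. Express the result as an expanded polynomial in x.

x^7 - 42x^6 + 735x^5 - 6860x^4 + 36015x^3 - 100842x^2 + 117649x

The graph has 7 vertices and degree multiset [6, 6, 6, 6, 6, 6, 6]; D is the diagonal matrix of degrees and L = D - A. L has integer entries, so p(x) = det(xI - L) has integer coefficients. Expanding the determinant yields x^7 - 42x^6 + 735x^5 - 6860x^4 + 36015x^3 - 100842x^2 + 117649x. The coefficient of x^6 equals -trace(L) = -42, matching the sum of degrees.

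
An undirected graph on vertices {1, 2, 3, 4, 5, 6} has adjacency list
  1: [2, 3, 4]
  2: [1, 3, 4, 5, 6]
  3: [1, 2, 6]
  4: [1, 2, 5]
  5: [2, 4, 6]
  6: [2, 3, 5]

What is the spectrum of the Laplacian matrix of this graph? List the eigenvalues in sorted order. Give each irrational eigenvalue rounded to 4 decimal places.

[0, 2.3820, 2.3820, 4.6180, 4.6180, 6]

Each diagonal entry of L is the vertex degree and each off-diagonal entry is -1 where an edge is present, 0 otherwise; in the order [1, 2, 3, 4, 5, 6] the diagonal is [3, 5, 3, 3, 3, 3]. Since every row of L sums to 0, the all-ones vector is in the kernel and 0 is an eigenvalue. The single zero eigenvalue shows the graph is connected. The largest eigenvalue, 6, is at most the vertex count 6. By the matrix-tree theorem the graph has (1/6) * product of the nonzero eigenvalues = 121 spanning trees.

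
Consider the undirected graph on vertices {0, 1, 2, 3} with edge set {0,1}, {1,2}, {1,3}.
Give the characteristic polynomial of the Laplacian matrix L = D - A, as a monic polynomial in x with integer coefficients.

Reading degrees in the order [0, 1, 2, 3] gives [1, 3, 1, 1]; set D = diag(1, 3, 1, 1) and form L = D - A. The eigenvalues of L are [0, 1, 1, 4]; the characteristic polynomial is the product of (x - lambda_i), which multiplies out to x^4 - 6x^3 + 9x^2 - 4x. The coefficient of x^3 equals -trace(L) = -6, matching the sum of degrees. The eigenvalues sum to 6, which equals trace(L) = 2|E|.

x^4 - 6x^3 + 9x^2 - 4x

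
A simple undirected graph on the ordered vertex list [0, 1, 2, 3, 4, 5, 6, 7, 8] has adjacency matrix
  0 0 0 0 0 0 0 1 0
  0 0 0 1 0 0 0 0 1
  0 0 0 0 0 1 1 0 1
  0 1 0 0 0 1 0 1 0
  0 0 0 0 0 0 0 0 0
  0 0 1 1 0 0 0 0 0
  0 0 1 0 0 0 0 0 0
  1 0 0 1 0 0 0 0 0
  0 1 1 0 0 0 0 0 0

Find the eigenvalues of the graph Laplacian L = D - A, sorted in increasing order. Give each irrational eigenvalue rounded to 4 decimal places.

[0, 0, 0.3249, 0.8299, 1.4608, 2, 2.6889, 4.2143, 4.4812]

Each diagonal entry of L is the vertex degree and each off-diagonal entry is -1 where an edge is present, 0 otherwise; in the order [0, 1, 2, 3, 4, 5, 6, 7, 8] the diagonal is [1, 2, 3, 3, 0, 2, 1, 2, 2]. The multiplicity of 0 as a Laplacian eigenvalue equals the number of connected components. The 2 zero eigenvalues correspond to the 2 connected components. The largest eigenvalue, 4.4812, is at most the vertex count 9. There are 2 zeros in the spectrum, matching the 2 components.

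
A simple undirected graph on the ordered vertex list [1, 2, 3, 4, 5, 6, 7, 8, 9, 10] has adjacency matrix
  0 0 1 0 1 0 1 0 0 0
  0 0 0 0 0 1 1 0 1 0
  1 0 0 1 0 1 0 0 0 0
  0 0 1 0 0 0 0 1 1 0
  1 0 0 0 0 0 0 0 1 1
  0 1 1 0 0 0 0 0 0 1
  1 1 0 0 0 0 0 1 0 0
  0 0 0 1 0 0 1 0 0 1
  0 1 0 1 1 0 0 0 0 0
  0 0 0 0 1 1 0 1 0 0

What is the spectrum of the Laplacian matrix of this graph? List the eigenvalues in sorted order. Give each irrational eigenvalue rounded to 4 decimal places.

[0, 2, 2, 2, 2, 2, 5, 5, 5, 5]

With the vertex order [1, 2, 3, 4, 5, 6, 7, 8, 9, 10], the degrees are [3, 3, 3, 3, 3, 3, 3, 3, 3, 3], giving D = diag(3, 3, 3, 3, 3, 3, 3, 3, 3, 3) and L = D - A. The multiplicity of 0 as a Laplacian eigenvalue equals the number of connected components.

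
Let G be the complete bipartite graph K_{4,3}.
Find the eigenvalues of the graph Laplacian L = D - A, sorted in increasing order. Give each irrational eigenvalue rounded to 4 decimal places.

[0, 3, 3, 3, 4, 4, 7]

The graph has 7 vertices and degree multiset [4, 4, 4, 3, 3, 3, 3]; D is the diagonal matrix of degrees and L = D - A. L is symmetric positive semidefinite, so every eigenvalue is real and nonnegative. The single zero eigenvalue shows the graph is connected.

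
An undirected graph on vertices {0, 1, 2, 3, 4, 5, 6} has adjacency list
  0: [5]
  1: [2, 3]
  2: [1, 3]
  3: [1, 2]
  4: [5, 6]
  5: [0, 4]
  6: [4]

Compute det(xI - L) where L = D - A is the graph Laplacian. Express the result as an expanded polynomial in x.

x^7 - 12x^6 + 55x^5 - 118x^4 + 114x^3 - 36x^2

Each diagonal entry of L is the vertex degree and each off-diagonal entry is -1 where an edge is present, 0 otherwise; in the order [0, 1, 2, 3, 4, 5, 6] the diagonal is [1, 2, 2, 2, 2, 2, 1]. L has integer entries, so p(x) = det(xI - L) has integer coefficients. Expanding the determinant yields x^7 - 12x^6 + 55x^5 - 118x^4 + 114x^3 - 36x^2. Since p(0) = det(-L) = 0, x divides p(x). The eigenvalues sum to 12, which equals trace(L) = 2|E|.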